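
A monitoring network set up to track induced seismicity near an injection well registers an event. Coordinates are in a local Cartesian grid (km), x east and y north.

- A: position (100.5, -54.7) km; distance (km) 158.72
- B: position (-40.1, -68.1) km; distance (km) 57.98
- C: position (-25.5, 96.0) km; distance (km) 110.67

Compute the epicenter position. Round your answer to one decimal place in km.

-52.2 km east, -11.4 km north

Circle about each station: (x − 100.5)² + (y + 54.7)² = 158.72²; (x + 40.1)² + (y + 68.1)² = 57.98²; (x + 25.5)² + (y − 96.0)² = 110.67².
Subtracting the A equation from the B and C equations removes the quadratic terms:
-281.2 x − 26.8 y = 14983.64
-252.0 x + 301.4 y = 9718.10
Solving the 2×2 system: x ≈ -52.2, y ≈ -11.4 km.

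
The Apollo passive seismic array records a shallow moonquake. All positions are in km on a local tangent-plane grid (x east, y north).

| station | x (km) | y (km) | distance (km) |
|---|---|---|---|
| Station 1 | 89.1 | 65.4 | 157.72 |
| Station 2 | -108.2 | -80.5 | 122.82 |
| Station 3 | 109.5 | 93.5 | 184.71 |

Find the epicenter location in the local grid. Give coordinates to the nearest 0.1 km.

Circle about each station: (x − 89.1)² + (y − 65.4)² = 157.72²; (x + 108.2)² + (y + 80.5)² = 122.82²; (x − 109.5)² + (y − 93.5)² = 184.71².
Subtracting the Station 1 equation from the Station 2 and Station 3 equations removes the quadratic terms:
-394.6 x − 291.8 y = 15762.37
40.8 x + 56.2 y = -725.66
Solving the 2×2 system: x ≈ -65.6, y ≈ 34.7 km.
Check against Station 1 (with the unrounded x, y): √((x − 89.1)²+(y − 65.4)²) = 157.74 ≈ 157.72 km. ✓

-65.6 km east, 34.7 km north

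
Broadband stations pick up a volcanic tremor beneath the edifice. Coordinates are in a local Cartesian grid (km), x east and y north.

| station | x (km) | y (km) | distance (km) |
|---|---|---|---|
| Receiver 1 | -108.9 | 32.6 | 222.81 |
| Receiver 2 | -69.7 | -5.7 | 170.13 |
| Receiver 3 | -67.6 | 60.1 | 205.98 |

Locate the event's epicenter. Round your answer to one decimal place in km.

x ≈ 83.3 km, y ≈ -80.1 km

Circle about each station: (x + 108.9)² + (y − 32.6)² = 222.81²; (x + 69.7)² + (y + 5.7)² = 170.13²; (x + 67.6)² + (y − 60.1)² = 205.98².
Subtracting pairs of circle equations eliminates x²+y² and gives linear equations (the radical axes):
78.4 x − 76.6 y = 12668.69
82.6 x + 55.0 y = 2476.34
Solving the 2×2 system: x ≈ 83.3, y ≈ -80.1 km.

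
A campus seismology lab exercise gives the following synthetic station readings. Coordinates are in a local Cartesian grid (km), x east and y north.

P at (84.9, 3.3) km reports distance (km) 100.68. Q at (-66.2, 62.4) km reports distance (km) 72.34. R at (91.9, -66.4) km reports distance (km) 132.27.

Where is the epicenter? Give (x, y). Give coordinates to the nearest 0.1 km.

Circle about each station: (x − 84.9)² + (y − 3.3)² = 100.68²; (x + 66.2)² + (y − 62.4)² = 72.34²; (x − 91.9)² + (y + 66.4)² = 132.27².
Subtracting the P equation from the Q and R equations removes the quadratic terms:
-302.2 x + 118.2 y = 5960.69
14.0 x − 139.4 y = -1723.22
Solving the 2×2 system: x ≈ -15.5, y ≈ 10.8 km.
Check against P (with the unrounded x, y): √((x − 84.9)²+(y − 3.3)²) = 100.68 ≈ 100.68 km. ✓

x ≈ -15.5 km, y ≈ 10.8 km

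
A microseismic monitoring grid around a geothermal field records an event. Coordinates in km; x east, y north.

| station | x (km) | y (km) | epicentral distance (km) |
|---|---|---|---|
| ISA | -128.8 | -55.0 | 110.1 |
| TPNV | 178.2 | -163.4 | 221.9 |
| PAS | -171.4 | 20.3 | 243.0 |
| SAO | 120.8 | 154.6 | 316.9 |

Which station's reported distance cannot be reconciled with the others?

PAS

Solve using three stations at a time. Using ISA, TPNV, SAO (subtract circle equations pairwise → linear system) gives (x, y) ≈ (-39.2, -118.9).
Distances from that point to each station vs reported:
  ISA: calculated 110.1 vs reported 110.1 → residual 0.0 km
  TPNV: calculated 221.9 vs reported 221.9 → residual 0.0 km
  PAS: calculated 192.0 vs reported 243.0 → residual 51.0 km
  SAO: calculated 316.9 vs reported 316.9 → residual 0.0 km
ISA, TPNV, SAO are mutually consistent (residuals ≈ 0); PAS is off by 51.0 km.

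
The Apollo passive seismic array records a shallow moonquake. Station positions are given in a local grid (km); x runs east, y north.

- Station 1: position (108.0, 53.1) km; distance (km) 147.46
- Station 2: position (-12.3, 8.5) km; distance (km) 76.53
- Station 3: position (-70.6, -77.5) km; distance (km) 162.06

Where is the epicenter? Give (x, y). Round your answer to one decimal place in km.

x ≈ -36.8 km, y ≈ 81.0 km

Circle about each station: (x − 108.0)² + (y − 53.1)² = 147.46²; (x + 12.3)² + (y − 8.5)² = 76.53²; (x + 70.6)² + (y + 77.5)² = 162.06².
Subtracting the Station 1 equation from the Station 2 and Station 3 equations removes the quadratic terms:
-240.6 x − 89.2 y = 1627.54
-357.2 x − 261.2 y = -8011.99
Solving the 2×2 system: x ≈ -36.8, y ≈ 81.0 km.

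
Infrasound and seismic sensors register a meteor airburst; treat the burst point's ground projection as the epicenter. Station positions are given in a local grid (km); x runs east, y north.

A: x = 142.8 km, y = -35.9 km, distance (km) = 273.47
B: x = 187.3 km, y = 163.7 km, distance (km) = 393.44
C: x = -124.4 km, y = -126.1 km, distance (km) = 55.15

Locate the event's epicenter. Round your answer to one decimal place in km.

x ≈ -128.4 km, y ≈ -71.1 km

Circle about each station: (x − 142.8)² + (y + 35.9)² = 273.47²; (x − 187.3)² + (y − 163.7)² = 393.44²; (x + 124.4)² + (y + 126.1)² = 55.15².
Subtracting the A equation from the B and C equations removes the quadratic terms:
89.0 x + 399.2 y = -39810.86
-534.4 x − 180.4 y = 81440.24
Solving the 2×2 system: x ≈ -128.4, y ≈ -71.1 km.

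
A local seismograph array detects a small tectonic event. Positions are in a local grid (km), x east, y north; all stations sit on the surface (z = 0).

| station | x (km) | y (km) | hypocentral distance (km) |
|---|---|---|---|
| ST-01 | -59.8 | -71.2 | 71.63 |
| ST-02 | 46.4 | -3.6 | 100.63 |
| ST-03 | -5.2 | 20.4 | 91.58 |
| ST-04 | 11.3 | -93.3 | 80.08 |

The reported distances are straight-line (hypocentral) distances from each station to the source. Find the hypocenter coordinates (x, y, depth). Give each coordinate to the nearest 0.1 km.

Each station gives a sphere (x−x_i)² + (y−y_i)² + z² = d_i² (stations at z=0).
Subtracting the ST-01 sphere from ST-02 and ST-03: z² cancels, leaving linear equations in x and y:
212.4 x + 135.2 y = -11475.10
109.2 x + 183.2 y = -11458.32
Solving: x ≈ -22.904, y ≈ -48.893 km (keep extra digits for the depth step; rounded: -22.9, -48.9).
Then from the ST-01 sphere: z² = 71.63² − (x + 59.8)² − (y + 71.2)² with x = -22.904, y = -48.893, so z ≈ 57.201 ≈ 57.2 km.

x ≈ -22.9 km, y ≈ -48.9 km, depth ≈ 57.2 km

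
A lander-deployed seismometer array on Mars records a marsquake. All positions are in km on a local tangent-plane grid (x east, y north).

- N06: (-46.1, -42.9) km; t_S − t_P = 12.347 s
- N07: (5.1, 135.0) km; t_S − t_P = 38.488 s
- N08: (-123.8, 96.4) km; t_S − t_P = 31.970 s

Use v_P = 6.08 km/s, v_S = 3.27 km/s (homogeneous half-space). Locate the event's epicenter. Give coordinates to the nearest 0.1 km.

x ≈ -76.5 km, y ≈ -124.8 km

Distance from S−P lag: d = Δt · v_P v_S / (v_P − v_S) = Δt · (6.08·3.27)/(6.08−3.27) ≈ 7.0753·Δt.
So d_N06 = 87.36, d_N07 = 272.31, d_N08 = 226.20 km.
Circle about each station: (x + 46.1)² + (y + 42.9)² = 87.36²; (x − 5.1)² + (y − 135.0)² = 272.31²; (x + 123.8)² + (y − 96.4)² = 226.20².
Subtracting the N06 equation from the N07 and N08 equations removes the quadratic terms:
102.4 x + 355.8 y = -52235.58
-155.4 x + 278.6 y = -22880.89
Solving the 2×2 system: x ≈ -76.5, y ≈ -124.8 km.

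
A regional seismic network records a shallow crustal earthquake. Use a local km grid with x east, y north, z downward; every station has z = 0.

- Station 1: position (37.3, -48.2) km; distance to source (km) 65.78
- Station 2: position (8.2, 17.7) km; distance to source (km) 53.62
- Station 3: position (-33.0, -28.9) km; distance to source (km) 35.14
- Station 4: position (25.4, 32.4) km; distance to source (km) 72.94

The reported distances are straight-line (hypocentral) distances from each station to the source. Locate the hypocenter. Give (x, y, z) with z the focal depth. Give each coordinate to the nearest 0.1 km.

Each station gives a sphere (x−x_i)² + (y−y_i)² + z² = d_i² (stations at z=0).
Subtracting the Station 1 sphere from Station 2 and Station 3: z² cancels, leaving linear equations in x and y:
-58.2 x + 131.8 y = -1882.10
-140.6 x + 38.6 y = 1301.87
Solving: x ≈ -14.998, y ≈ -20.903 km (keep extra digits for the depth step; rounded: -15.0, -20.9).
Then from the Station 1 sphere: z² = 65.78² − (x − 37.3)² − (y + 48.2)² with x = -14.998, y = -20.903, so z ≈ 29.100 ≈ 29.1 km.
Check against Station 4 (with the unrounded solution): distance 72.94 ≈ 72.94 km. ✓

(-15.0, -20.9, 29.1)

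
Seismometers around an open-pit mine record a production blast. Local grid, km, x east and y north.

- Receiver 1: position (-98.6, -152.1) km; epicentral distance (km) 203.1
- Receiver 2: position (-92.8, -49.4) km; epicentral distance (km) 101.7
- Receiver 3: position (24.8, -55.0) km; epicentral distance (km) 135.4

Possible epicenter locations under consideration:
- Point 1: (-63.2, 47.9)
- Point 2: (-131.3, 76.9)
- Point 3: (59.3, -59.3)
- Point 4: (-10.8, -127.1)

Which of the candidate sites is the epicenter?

Point 1

For each candidate, compare |candidate − station| to the reported distance:
Point 1: residuals Receiver 1 0.0, Receiver 2 0.0, Receiver 3 0.0 → max 0.0 km
Point 2: residuals Receiver 1 28.2, Receiver 2 30.3, Receiver 3 69.0 → max 69.0 km
Point 3: residuals Receiver 1 19.9, Receiver 2 50.7, Receiver 3 100.6 → max 100.6 km
Point 4: residuals Receiver 1 111.8, Receiver 2 11.3, Receiver 3 55.0 → max 111.8 km
Only Point 1 has all residuals ≈ 0.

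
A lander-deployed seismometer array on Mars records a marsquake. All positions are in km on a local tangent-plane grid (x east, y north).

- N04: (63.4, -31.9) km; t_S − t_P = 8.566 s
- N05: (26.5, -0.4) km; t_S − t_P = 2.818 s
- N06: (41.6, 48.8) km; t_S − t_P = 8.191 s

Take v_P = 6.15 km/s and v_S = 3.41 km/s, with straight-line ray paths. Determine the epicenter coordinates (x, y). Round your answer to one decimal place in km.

x ≈ 5.0 km, y ≈ -2.1 km

Distance from S−P lag: d = Δt · v_P v_S / (v_P − v_S) = Δt · (6.15·3.41)/(6.15−3.41) ≈ 7.6538·Δt.
So d_N04 = 65.56, d_N05 = 21.57, d_N06 = 62.69 km.
Circle about each station: (x − 63.4)² + (y + 31.9)² = 65.56²; (x − 26.5)² + (y + 0.4)² = 21.57²; (x − 41.6)² + (y − 48.8)² = 62.69².
Subtracting the N04 equation from the N05 and N06 equations removes the quadratic terms:
-73.8 x + 63.0 y = -501.91
-43.6 x + 161.4 y = -557.09
Solving the 2×2 system: x ≈ 5.0, y ≈ -2.1 km.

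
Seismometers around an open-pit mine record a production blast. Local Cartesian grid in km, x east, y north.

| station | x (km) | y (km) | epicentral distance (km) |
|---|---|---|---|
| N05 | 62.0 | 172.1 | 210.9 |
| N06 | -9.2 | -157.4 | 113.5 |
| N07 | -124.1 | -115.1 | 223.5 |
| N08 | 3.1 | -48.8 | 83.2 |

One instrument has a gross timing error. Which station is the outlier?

N06

Solve using three stations at a time. Using N05, N07, N08 (subtract circle equations pairwise → linear system) gives (x, y) ≈ (85.5, -37.5).
Distances from that point to each station vs reported:
  N05: calculated 210.9 vs reported 210.9 → residual 0.0 km
  N06: calculated 152.8 vs reported 113.5 → residual 39.3 km
  N07: calculated 223.5 vs reported 223.5 → residual 0.0 km
  N08: calculated 83.1 vs reported 83.2 → residual 0.1 km
N05, N07, N08 are mutually consistent (residuals ≈ 0); N06 is off by 39.3 km.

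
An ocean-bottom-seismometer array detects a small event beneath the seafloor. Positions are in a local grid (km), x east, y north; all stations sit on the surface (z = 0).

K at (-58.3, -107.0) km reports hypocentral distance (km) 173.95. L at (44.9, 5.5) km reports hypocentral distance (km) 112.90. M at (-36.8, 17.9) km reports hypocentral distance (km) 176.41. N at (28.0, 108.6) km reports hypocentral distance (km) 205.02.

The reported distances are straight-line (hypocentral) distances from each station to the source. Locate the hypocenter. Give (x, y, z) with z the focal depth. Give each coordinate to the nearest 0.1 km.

Each station gives a sphere (x−x_i)² + (y−y_i)² + z² = d_i² (stations at z=0).
Subtracting the K sphere from L and M: z² cancels, leaving linear equations in x and y:
206.4 x + 225.0 y = 4710.56
43.0 x + 249.8 y = -14035.13
Solving: x ≈ 103.491, y ≈ -74.000 km (keep extra digits for the depth step; rounded: 103.5, -74.0).
Then from the K sphere: z² = 173.95² − (x + 58.3)² − (y + 107.0)² with x = 103.491, y = -74.000, so z ≈ 54.711 ≈ 54.7 km.

(103.5, -74.0, 54.7)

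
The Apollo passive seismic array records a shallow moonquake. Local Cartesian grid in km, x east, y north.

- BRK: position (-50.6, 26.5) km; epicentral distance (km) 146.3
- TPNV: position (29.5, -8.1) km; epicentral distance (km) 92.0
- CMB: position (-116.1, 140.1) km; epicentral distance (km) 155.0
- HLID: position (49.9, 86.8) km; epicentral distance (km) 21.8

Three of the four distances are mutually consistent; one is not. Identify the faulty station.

BRK

Solve using three stations at a time. Using TPNV, CMB, HLID (subtract circle equations pairwise → linear system) gives (x, y) ≈ (28.3, 83.9).
Distances from that point to each station vs reported:
  BRK: calculated 97.6 vs reported 146.3 → residual 48.7 km
  TPNV: calculated 92.0 vs reported 92.0 → residual 0.0 km
  CMB: calculated 155.0 vs reported 155.0 → residual 0.0 km
  HLID: calculated 21.8 vs reported 21.8 → residual 0.0 km
TPNV, CMB, HLID are mutually consistent (residuals ≈ 0); BRK is off by 48.7 km.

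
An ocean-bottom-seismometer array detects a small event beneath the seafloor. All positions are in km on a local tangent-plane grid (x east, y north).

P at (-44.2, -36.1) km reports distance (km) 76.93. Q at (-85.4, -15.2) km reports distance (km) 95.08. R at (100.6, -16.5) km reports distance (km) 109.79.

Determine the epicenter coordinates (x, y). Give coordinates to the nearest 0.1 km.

Circle about each station: (x + 44.2)² + (y + 36.1)² = 76.93²; (x + 85.4)² + (y + 15.2)² = 95.08²; (x − 100.6)² + (y + 16.5)² = 109.79².
Subtracting the P equation from the Q and R equations removes the quadratic terms:
-82.4 x + 41.8 y = 1145.37
289.6 x + 39.2 y = 1000.14
Solving the 2×2 system: x ≈ -0.2, y ≈ 27.0 km.
Check against P (with the unrounded x, y): √((x + 44.2)²+(y + 36.1)²) = 76.93 ≈ 76.93 km. ✓

x ≈ -0.2 km, y ≈ 27.0 km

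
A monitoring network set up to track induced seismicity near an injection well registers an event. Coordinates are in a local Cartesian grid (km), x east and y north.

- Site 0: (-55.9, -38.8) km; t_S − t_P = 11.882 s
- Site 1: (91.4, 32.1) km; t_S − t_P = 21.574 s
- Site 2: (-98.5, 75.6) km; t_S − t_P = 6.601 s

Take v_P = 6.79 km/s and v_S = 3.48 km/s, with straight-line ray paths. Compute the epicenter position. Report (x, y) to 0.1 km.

x ≈ -62.0 km, y ≈ 45.8 km

Distance from S−P lag: d = Δt · v_P v_S / (v_P − v_S) = Δt · (6.79·3.48)/(6.79−3.48) ≈ 7.1387·Δt.
So d_Site 0 = 84.82, d_Site 1 = 154.01, d_Site 2 = 47.12 km.
Circle about each station: (x + 55.9)² + (y + 38.8)² = 84.82²; (x − 91.4)² + (y − 32.1)² = 154.01²; (x + 98.5)² + (y − 75.6)² = 47.12².
Subtracting the Site 0 equation from the Site 1 and Site 2 equations removes the quadratic terms:
294.6 x + 141.8 y = -11770.53
-85.2 x + 228.8 y = 15761.50
Solving the 2×2 system: x ≈ -62.0, y ≈ 45.8 km.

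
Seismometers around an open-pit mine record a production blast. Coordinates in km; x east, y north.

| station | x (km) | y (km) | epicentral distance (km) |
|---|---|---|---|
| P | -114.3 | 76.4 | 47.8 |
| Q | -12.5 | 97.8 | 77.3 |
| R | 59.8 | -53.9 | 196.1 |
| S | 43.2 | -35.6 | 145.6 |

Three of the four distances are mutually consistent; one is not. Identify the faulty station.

Solve using three stations at a time. Using P, Q, S (subtract circle equations pairwise → linear system) gives (x, y) ≈ (-73.9, 50.9).
Distances from that point to each station vs reported:
  P: calculated 47.8 vs reported 47.8 → residual 0.0 km
  Q: calculated 77.3 vs reported 77.3 → residual 0.0 km
  R: calculated 169.9 vs reported 196.1 → residual 26.2 km
  S: calculated 145.6 vs reported 145.6 → residual 0.0 km
P, Q, S are mutually consistent (residuals ≈ 0); R is off by 26.2 km.

R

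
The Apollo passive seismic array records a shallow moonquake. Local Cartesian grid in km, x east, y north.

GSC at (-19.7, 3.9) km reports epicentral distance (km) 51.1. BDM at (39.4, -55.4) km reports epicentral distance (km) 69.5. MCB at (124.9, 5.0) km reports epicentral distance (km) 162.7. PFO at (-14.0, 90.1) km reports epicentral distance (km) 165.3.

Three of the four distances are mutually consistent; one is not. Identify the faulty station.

PFO

Solve using three stations at a time. Using GSC, BDM, MCB (subtract circle equations pairwise → linear system) gives (x, y) ≈ (-29.5, -46.3).
Distances from that point to each station vs reported:
  GSC: calculated 51.1 vs reported 51.1 → residual 0.0 km
  BDM: calculated 69.5 vs reported 69.5 → residual 0.0 km
  MCB: calculated 162.7 vs reported 162.7 → residual 0.0 km
  PFO: calculated 137.3 vs reported 165.3 → residual 28.0 km
GSC, BDM, MCB are mutually consistent (residuals ≈ 0); PFO is off by 28.0 km.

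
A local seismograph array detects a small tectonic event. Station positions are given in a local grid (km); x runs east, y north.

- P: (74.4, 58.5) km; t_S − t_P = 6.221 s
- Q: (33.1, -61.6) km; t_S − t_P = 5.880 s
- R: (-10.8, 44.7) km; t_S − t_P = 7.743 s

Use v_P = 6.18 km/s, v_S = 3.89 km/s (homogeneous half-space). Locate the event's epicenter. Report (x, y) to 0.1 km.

x ≈ 54.5 km, y ≈ -3.7 km

Distance from S−P lag: d = Δt · v_P v_S / (v_P − v_S) = Δt · (6.18·3.89)/(6.18−3.89) ≈ 10.4979·Δt.
So d_P = 65.31, d_Q = 61.73, d_R = 81.29 km.
Circle about each station: (x − 74.4)² + (y − 58.5)² = 65.31²; (x − 33.1)² + (y + 61.6)² = 61.73²; (x + 10.8)² + (y − 44.7)² = 81.29².
Subtracting pairs of circle equations eliminates x²+y² and gives linear equations (the radical axes):
-82.6 x − 240.2 y = -3612.64
-170.4 x − 27.6 y = -9185.55
Solving the 2×2 system: x ≈ 54.5, y ≈ -3.7 km.
Check against P (with the unrounded x, y): √((x − 74.4)²+(y − 58.5)²) = 65.31 ≈ 65.31 km. ✓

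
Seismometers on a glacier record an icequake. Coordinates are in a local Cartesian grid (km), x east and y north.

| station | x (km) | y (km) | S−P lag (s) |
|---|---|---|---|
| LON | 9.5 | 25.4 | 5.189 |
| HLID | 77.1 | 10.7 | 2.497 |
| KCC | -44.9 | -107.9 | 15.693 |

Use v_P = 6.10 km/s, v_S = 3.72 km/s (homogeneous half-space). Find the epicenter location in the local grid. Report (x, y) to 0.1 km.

Distance from S−P lag: d = Δt · v_P v_S / (v_P − v_S) = Δt · (6.10·3.72)/(6.10−3.72) ≈ 9.5345·Δt.
So d_LON = 49.47, d_HLID = 23.81, d_KCC = 149.62 km.
Circle about each station: (x − 9.5)² + (y − 25.4)² = 49.47²; (x − 77.1)² + (y − 10.7)² = 23.81²; (x + 44.9)² + (y + 107.9)² = 149.62².
Subtracting pairs of circle equations eliminates x²+y² and gives linear equations (the radical axes):
135.2 x − 29.4 y = 7203.85
-108.8 x − 266.6 y = -7015.85
Solving the 2×2 system: x ≈ 54.2, y ≈ 4.2 km.
Check against LON (with the unrounded x, y): √((x − 9.5)²+(y − 25.4)²) = 49.47 ≈ 49.47 km. ✓

(54.2, 4.2)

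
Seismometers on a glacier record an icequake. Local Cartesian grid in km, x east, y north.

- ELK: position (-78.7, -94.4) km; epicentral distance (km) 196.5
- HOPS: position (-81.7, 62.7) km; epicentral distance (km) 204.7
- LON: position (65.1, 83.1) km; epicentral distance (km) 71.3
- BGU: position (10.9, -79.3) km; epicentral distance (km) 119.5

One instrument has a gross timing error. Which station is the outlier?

Solve using three stations at a time. Using ELK, LON, BGU (subtract circle equations pairwise → linear system) gives (x, y) ≈ (84.8, 14.6).
Distances from that point to each station vs reported:
  ELK: calculated 196.5 vs reported 196.5 → residual 0.0 km
  HOPS: calculated 173.3 vs reported 204.7 → residual 31.4 km
  LON: calculated 71.3 vs reported 71.3 → residual 0.0 km
  BGU: calculated 119.5 vs reported 119.5 → residual 0.0 km
ELK, LON, BGU are mutually consistent (residuals ≈ 0); HOPS is off by 31.4 km.

HOPS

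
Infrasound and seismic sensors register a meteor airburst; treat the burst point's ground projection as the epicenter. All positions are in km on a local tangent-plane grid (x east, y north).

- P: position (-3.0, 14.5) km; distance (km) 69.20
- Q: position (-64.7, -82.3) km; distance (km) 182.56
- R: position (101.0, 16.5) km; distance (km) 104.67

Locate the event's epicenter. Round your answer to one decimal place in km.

(18.1, 80.4)

Circle about each station: (x + 3.0)² + (y − 14.5)² = 69.20²; (x + 64.7)² + (y + 82.3)² = 182.56²; (x − 101.0)² + (y − 16.5)² = 104.67².
Subtracting the P equation from the Q and R equations removes the quadratic terms:
-123.4 x − 193.6 y = -17799.38
208.0 x + 4.0 y = 4086.83
Solving the 2×2 system: x ≈ 18.1, y ≈ 80.4 km.
Check against P (with the unrounded x, y): √((x + 3.0)²+(y − 14.5)²) = 69.20 ≈ 69.20 km. ✓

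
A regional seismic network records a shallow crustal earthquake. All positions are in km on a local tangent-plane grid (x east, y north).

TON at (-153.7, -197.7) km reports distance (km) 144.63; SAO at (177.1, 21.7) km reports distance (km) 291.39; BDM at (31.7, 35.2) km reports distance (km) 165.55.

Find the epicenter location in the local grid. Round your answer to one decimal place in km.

Circle about each station: (x + 153.7)² + (y + 197.7)² = 144.63²; (x − 177.1)² + (y − 21.7)² = 291.39²; (x − 31.7)² + (y − 35.2)² = 165.55².
Subtracting the TON equation from the SAO and BDM equations removes the quadratic terms:
661.6 x + 438.8 y = -94863.98
370.8 x + 465.8 y = -66954.02
Solving the 2×2 system: x ≈ -101.8, y ≈ -62.7 km.

x ≈ -101.8 km, y ≈ -62.7 km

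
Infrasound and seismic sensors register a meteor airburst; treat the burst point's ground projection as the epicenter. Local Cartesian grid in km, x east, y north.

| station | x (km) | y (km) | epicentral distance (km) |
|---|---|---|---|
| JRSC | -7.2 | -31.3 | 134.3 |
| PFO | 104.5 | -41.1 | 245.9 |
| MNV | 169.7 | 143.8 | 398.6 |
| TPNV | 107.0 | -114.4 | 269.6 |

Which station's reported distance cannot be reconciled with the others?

MNV

Solve using three stations at a time. Using JRSC, PFO, TPNV (subtract circle equations pairwise → linear system) gives (x, y) ≈ (-138.3, -2.7).
Distances from that point to each station vs reported:
  JRSC: calculated 134.2 vs reported 134.3 → residual 0.1 km
  PFO: calculated 245.9 vs reported 245.9 → residual 0.0 km
  MNV: calculated 341.1 vs reported 398.6 → residual 57.5 km
  TPNV: calculated 269.6 vs reported 269.6 → residual 0.0 km
JRSC, PFO, TPNV are mutually consistent (residuals ≈ 0); MNV is off by 57.5 km.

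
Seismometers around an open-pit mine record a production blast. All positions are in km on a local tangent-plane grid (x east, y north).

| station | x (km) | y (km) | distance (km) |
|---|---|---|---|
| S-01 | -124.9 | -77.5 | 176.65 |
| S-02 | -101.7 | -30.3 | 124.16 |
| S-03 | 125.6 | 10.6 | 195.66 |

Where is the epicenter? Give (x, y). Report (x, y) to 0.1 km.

Circle about each station: (x + 124.9)² + (y + 77.5)² = 176.65²; (x + 101.7)² + (y + 30.3)² = 124.16²; (x − 125.6)² + (y − 10.6)² = 195.66².
Subtracting the S-01 equation from the S-02 and S-03 equations removes the quadratic terms:
46.4 x + 94.4 y = 5444.24
501.0 x + 176.2 y = -12796.15
Solving the 2×2 system: x ≈ -55.4, y ≈ 84.9 km.

-55.4 km east, 84.9 km north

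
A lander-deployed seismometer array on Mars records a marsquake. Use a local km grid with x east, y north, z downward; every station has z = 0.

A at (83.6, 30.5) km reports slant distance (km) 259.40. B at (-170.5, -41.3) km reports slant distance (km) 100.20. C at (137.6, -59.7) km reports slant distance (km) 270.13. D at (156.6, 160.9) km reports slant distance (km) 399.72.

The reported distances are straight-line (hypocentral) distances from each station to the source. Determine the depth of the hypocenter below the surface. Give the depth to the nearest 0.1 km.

Each station gives a sphere (x−x_i)² + (y−y_i)² + z² = d_i² (stations at z=0).
Subtracting the A sphere from B and C: z² cancels, leaving linear equations in x and y:
-508.2 x − 143.6 y = 80105.05
108.0 x − 180.4 y = 8896.78
Solving: x ≈ -122.900, y ≈ -122.893 km (keep extra digits for the depth step; rounded: -122.9, -122.9).
Then from the A sphere: z² = 259.40² − (x − 83.6)² − (y − 30.5)² with x = -122.900, y = -122.893, so z ≈ 33.417 ≈ 33.4 km.

depth ≈ 33.4 km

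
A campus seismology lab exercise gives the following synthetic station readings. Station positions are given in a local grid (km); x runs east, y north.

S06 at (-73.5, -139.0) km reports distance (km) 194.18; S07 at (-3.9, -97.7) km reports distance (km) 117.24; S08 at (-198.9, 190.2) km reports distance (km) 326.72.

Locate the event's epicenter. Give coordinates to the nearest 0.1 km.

64.8 km east, -2.7 km north

Circle about each station: (x + 73.5)² + (y + 139.0)² = 194.18²; (x + 3.9)² + (y + 97.7)² = 117.24²; (x + 198.9)² + (y − 190.2)² = 326.72².
Subtracting the S06 equation from the S07 and S08 equations removes the quadratic terms:
139.2 x + 82.6 y = 8797.90
-250.8 x + 658.4 y = -18026.09
Solving the 2×2 system: x ≈ 64.8, y ≈ -2.7 km.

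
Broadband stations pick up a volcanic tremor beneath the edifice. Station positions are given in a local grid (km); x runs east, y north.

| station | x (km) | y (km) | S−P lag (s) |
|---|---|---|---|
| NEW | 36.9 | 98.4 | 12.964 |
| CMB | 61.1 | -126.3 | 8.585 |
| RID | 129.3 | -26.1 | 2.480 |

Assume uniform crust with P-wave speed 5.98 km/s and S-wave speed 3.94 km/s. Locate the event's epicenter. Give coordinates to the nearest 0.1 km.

102.5 km east, -36.2 km north

Distance from S−P lag: d = Δt · v_P v_S / (v_P − v_S) = Δt · (5.98·3.94)/(5.98−3.94) ≈ 11.5496·Δt.
So d_NEW = 149.73, d_CMB = 99.15, d_RID = 28.64 km.
Circle about each station: (x − 36.9)² + (y − 98.4)² = 149.73²; (x − 61.1)² + (y + 126.3)² = 99.15²; (x − 129.3)² + (y + 26.1)² = 28.64².
Subtracting pairs of circle equations eliminates x²+y² and gives linear equations (the radical axes):
48.4 x − 449.4 y = 21229.08
184.8 x − 249.0 y = 27954.35
Solving the 2×2 system: x ≈ 102.5, y ≈ -36.2 km.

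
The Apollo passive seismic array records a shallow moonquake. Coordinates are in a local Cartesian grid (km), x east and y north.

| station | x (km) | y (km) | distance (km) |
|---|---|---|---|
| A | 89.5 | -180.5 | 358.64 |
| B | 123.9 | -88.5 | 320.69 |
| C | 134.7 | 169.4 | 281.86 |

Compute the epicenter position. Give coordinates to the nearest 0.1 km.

Circle about each station: (x − 89.5)² + (y + 180.5)² = 358.64²; (x − 123.9)² + (y + 88.5)² = 320.69²; (x − 134.7)² + (y − 169.4)² = 281.86².
Subtracting the A equation from the B and C equations removes the quadratic terms:
68.8 x + 184.0 y = 8373.53
90.4 x + 699.8 y = 55427.54
Solving the 2×2 system: x ≈ -137.7, y ≈ 97.0 km.

-137.7 km east, 97.0 km north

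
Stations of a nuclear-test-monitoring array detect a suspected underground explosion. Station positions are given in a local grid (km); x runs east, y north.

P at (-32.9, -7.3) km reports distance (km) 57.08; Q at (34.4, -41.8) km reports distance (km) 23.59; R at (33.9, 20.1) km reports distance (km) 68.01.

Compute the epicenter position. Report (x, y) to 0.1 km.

Circle about each station: (x + 32.9)² + (y + 7.3)² = 57.08²; (x − 34.4)² + (y + 41.8)² = 23.59²; (x − 33.9)² + (y − 20.1)² = 68.01².
Subtracting the P equation from the Q and R equations removes the quadratic terms:
134.6 x − 69.0 y = 4496.54
133.6 x + 54.8 y = -949.71
Solving the 2×2 system: x ≈ 10.9, y ≈ -43.9 km.
Check against P (with the unrounded x, y): √((x + 32.9)²+(y + 7.3)²) = 57.08 ≈ 57.08 km. ✓

(10.9, -43.9)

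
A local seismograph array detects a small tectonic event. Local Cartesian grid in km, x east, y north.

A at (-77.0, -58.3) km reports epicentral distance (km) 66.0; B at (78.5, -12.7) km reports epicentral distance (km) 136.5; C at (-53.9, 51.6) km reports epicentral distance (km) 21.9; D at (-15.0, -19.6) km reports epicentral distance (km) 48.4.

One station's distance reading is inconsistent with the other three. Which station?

C

Solve using three stations at a time. Using A, B, D (subtract circle equations pairwise → linear system) gives (x, y) ≈ (-56.9, 4.5).
Distances from that point to each station vs reported:
  A: calculated 65.9 vs reported 66.0 → residual 0.1 km
  B: calculated 136.5 vs reported 136.5 → residual 0.0 km
  C: calculated 47.2 vs reported 21.9 → residual 25.3 km
  D: calculated 48.3 vs reported 48.4 → residual 0.1 km
A, B, D are mutually consistent (residuals ≈ 0); C is off by 25.3 km.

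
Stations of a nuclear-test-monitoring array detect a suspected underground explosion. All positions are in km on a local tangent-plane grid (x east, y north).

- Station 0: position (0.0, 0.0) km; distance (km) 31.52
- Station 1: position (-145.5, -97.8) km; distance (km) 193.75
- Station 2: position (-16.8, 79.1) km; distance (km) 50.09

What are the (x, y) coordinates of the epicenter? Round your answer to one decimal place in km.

Circle about each station: x² + y² = 31.52²; (x + 145.5)² + (y + 97.8)² = 193.75²; (x + 16.8)² + (y − 79.1)² = 50.09².
Subtracting pairs of circle equations eliminates x²+y² and gives linear equations (the radical axes):
-291.0 x − 195.6 y = -5810.46
-33.6 x + 158.2 y = 5023.55
Solving the 2×2 system: x ≈ -1.2, y ≈ 31.5 km.
Check against Station 0 (with the unrounded x, y): √(x²+y²) = 31.52 ≈ 31.52 km. ✓

(-1.2, 31.5)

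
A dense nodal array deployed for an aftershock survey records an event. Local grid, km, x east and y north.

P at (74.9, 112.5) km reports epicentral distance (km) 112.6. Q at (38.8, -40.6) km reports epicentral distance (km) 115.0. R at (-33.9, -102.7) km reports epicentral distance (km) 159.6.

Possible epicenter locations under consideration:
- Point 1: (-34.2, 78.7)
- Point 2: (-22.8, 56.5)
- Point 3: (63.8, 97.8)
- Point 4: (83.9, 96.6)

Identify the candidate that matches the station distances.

Point 2

For each candidate, compare |candidate − station| to the reported distance:
Point 1: residuals P 1.6, Q 24.9, R 21.8 → max 24.9 km
Point 2: residuals P 0.0, Q 0.0, R 0.0 → max 0.0 km
Point 3: residuals P 94.2, Q 25.6, R 63.4 → max 94.2 km
Point 4: residuals P 94.3, Q 29.4, R 71.9 → max 94.3 km
Only Point 2 has all residuals ≈ 0.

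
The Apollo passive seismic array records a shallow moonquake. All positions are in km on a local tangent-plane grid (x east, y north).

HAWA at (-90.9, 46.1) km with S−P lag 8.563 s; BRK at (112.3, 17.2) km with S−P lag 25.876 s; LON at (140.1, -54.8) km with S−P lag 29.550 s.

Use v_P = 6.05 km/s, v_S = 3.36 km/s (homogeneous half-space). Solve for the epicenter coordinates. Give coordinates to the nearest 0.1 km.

(-80.1, -17.7)

Distance from S−P lag: d = Δt · v_P v_S / (v_P − v_S) = Δt · (6.05·3.36)/(6.05−3.36) ≈ 7.5569·Δt.
So d_HAWA = 64.71, d_BRK = 195.54, d_LON = 223.31 km.
Circle about each station: (x + 90.9)² + (y − 46.1)² = 64.71²; (x − 112.3)² + (y − 17.2)² = 195.54²; (x − 140.1)² + (y + 54.8)² = 223.31².
Subtracting pairs of circle equations eliminates x²+y² and gives linear equations (the radical axes):
406.4 x − 57.8 y = -31529.40
462.0 x − 201.8 y = -33436.94
Solving the 2×2 system: x ≈ -80.1, y ≈ -17.7 km.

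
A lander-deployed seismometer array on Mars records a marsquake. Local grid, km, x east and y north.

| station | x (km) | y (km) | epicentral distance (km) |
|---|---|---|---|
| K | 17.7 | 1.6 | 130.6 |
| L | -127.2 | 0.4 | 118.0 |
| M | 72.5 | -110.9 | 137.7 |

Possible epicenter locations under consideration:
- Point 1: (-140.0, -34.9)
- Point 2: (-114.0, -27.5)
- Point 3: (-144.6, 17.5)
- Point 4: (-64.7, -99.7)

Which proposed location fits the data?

Point 4

For each candidate, compare |candidate − station| to the reported distance:
Point 1: residuals K 31.3, L 80.5, M 88.0 → max 88.0 km
Point 2: residuals K 4.3, L 87.1, M 66.6 → max 87.1 km
Point 3: residuals K 32.5, L 93.6, M 114.5 → max 114.5 km
Point 4: residuals K 0.0, L 0.0, M 0.0 → max 0.0 km
Only Point 4 has all residuals ≈ 0.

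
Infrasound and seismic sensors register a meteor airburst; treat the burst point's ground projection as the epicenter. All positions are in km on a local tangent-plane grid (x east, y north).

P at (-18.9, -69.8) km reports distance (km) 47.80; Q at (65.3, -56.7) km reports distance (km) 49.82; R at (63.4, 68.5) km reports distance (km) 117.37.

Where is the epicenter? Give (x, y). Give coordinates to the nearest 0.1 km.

18.4 km east, -39.9 km north

Circle about each station: (x + 18.9)² + (y + 69.8)² = 47.80²; (x − 65.3)² + (y + 56.7)² = 49.82²; (x − 63.4)² + (y − 68.5)² = 117.37².
Subtracting the P equation from the Q and R equations removes the quadratic terms:
168.4 x + 26.2 y = 2052.54
164.6 x + 276.6 y = -8008.32
Solving the 2×2 system: x ≈ 18.4, y ≈ -39.9 km.
Check against P (with the unrounded x, y): √((x + 18.9)²+(y + 69.8)²) = 47.80 ≈ 47.80 km. ✓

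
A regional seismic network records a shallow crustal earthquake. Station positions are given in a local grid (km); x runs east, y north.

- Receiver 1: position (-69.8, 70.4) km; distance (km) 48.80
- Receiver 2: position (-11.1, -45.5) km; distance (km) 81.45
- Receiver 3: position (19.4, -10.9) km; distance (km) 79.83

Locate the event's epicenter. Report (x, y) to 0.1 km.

-51.9 km east, 25.0 km north

Circle about each station: (x + 69.8)² + (y − 70.4)² = 48.80²; (x + 11.1)² + (y + 45.5)² = 81.45²; (x − 19.4)² + (y + 10.9)² = 79.83².
Subtracting the Receiver 1 equation from the Receiver 2 and Receiver 3 equations removes the quadratic terms:
117.4 x − 231.8 y = -11887.40
178.4 x − 162.6 y = -13324.42
Solving the 2×2 system: x ≈ -51.9, y ≈ 25.0 km.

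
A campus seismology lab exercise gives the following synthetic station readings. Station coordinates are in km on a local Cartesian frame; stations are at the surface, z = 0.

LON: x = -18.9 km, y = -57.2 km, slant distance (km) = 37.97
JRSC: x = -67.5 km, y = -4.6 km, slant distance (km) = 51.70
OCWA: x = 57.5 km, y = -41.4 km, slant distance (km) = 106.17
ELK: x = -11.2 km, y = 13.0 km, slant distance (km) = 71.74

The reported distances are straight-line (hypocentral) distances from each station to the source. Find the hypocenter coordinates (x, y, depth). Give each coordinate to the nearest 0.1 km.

Each station gives a sphere (x−x_i)² + (y−y_i)² + z² = d_i² (stations at z=0).
Subtracting the LON sphere from JRSC and OCWA: z² cancels, leaving linear equations in x and y:
-97.2 x + 105.2 y = -282.81
152.8 x + 31.6 y = -8439.19
Solving: x ≈ -45.903, y ≈ -45.101 km (keep extra digits for the depth step; rounded: -45.9, -45.1).
Then from the LON sphere: z² = 37.97² − (x + 18.9)² − (y + 57.2)² with x = -45.903, y = -45.101, so z ≈ 23.794 ≈ 23.8 km.
Check against ELK (with the unrounded solution): distance 71.74 ≈ 71.74 km. ✓

(-45.9, -45.1, 23.8)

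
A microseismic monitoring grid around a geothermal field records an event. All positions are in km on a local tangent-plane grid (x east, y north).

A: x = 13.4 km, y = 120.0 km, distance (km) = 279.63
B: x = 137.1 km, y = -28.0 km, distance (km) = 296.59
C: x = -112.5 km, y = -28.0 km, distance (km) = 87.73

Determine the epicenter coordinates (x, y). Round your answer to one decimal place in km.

Circle about each station: (x − 13.4)² + (y − 120.0)² = 279.63²; (x − 137.1)² + (y + 28.0)² = 296.59²; (x + 112.5)² + (y + 28.0)² = 87.73².
Subtracting the A equation from the B and C equations removes the quadratic terms:
247.4 x − 296.0 y = -4771.84
-251.8 x − 296.0 y = 69357.07
Solving the 2×2 system: x ≈ -148.5, y ≈ -108.0 km.
Check against A (with the unrounded x, y): √((x − 13.4)²+(y − 120.0)²) = 279.63 ≈ 279.63 km. ✓

x ≈ -148.5 km, y ≈ -108.0 km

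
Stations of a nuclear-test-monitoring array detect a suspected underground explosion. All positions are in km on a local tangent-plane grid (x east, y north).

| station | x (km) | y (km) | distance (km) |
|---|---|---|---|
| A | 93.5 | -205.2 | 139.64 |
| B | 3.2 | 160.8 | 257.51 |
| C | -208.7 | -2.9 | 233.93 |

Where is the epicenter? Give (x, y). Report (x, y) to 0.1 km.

Circle about each station: (x − 93.5)² + (y + 205.2)² = 139.64²; (x − 3.2)² + (y − 160.8)² = 257.51²; (x + 208.7)² + (y + 2.9)² = 233.93².
Subtracting pairs of circle equations eliminates x²+y² and gives linear equations (the radical axes):
-180.6 x + 732.0 y = -71794.48
-604.4 x + 404.6 y = -42509.11
Solving the 2×2 system: x ≈ 5.6, y ≈ -96.7 km.

x ≈ 5.6 km, y ≈ -96.7 km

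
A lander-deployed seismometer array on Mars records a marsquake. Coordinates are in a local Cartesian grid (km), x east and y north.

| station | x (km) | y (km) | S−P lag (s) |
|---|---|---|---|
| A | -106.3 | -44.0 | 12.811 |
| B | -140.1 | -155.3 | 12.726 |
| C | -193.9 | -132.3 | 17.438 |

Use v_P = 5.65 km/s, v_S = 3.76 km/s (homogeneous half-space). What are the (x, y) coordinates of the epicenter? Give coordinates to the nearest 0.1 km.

Distance from S−P lag: d = Δt · v_P v_S / (v_P − v_S) = Δt · (5.65·3.76)/(5.65−3.76) ≈ 11.2402·Δt.
So d_A = 144.00, d_B = 143.04, d_C = 196.01 km.
Circle about each station: (x + 106.3)² + (y + 44.0)² = 144.00²; (x + 140.1)² + (y + 155.3)² = 143.04²; (x + 193.9)² + (y + 132.3)² = 196.01².
Subtracting the A equation from the B and C equations removes the quadratic terms:
-67.6 x − 222.6 y = 30785.97
-175.2 x − 176.6 y = 24180.89
Solving the 2×2 system: x ≈ 2.0, y ≈ -138.9 km.
Check against A (with the unrounded x, y): √((x + 106.3)²+(y + 44.0)²) = 144.00 ≈ 144.00 km. ✓

(2.0, -138.9)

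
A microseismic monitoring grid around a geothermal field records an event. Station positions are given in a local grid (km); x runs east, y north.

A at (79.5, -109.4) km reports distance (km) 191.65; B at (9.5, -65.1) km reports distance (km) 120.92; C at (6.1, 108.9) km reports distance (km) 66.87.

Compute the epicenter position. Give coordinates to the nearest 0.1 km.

Circle about each station: (x − 79.5)² + (y + 109.4)² = 191.65²; (x − 9.5)² + (y + 65.1)² = 120.92²; (x − 6.1)² + (y − 108.9)² = 66.87².
Subtracting pairs of circle equations eliminates x²+y² and gives linear equations (the radical axes):
-140.0 x + 88.6 y = 8147.73
-146.8 x + 436.6 y = 25865.94
Solving the 2×2 system: x ≈ -26.3, y ≈ 50.4 km.
Check against A (with the unrounded x, y): √((x − 79.5)²+(y + 109.4)²) = 191.65 ≈ 191.65 km. ✓

(-26.3, 50.4)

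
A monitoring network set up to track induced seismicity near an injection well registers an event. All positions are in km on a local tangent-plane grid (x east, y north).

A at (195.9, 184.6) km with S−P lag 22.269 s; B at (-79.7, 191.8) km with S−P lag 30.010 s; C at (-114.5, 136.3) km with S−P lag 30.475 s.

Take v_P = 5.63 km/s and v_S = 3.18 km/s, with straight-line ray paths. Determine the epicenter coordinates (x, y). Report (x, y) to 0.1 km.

(93.9, 57.8)

Distance from S−P lag: d = Δt · v_P v_S / (v_P − v_S) = Δt · (5.63·3.18)/(5.63−3.18) ≈ 7.3075·Δt.
So d_A = 162.73, d_B = 219.30, d_C = 222.70 km.
Circle about each station: (x − 195.9)² + (y − 184.6)² = 162.73²; (x + 79.7)² + (y − 191.8)² = 219.30²; (x + 114.5)² + (y − 136.3)² = 222.70².
Subtracting the A equation from the B and C equations removes the quadratic terms:
-551.2 x + 14.4 y = -50926.08
-620.8 x − 96.6 y = -63880.27
Solving the 2×2 system: x ≈ 93.9, y ≈ 57.8 km.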